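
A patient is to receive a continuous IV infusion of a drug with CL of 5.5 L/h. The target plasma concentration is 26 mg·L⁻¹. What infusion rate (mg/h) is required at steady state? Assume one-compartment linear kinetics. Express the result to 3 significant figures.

At steady state, infusion rate equals elimination rate: rate in = CL × Css.
R₀ = 5.500 × 26 = 143.0 mg/h

143 mg/h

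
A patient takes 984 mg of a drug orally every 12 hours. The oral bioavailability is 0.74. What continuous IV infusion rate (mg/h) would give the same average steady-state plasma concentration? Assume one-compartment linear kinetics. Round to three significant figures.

Equivalent systemic input: infusion rate = F·D/τ.
Rate = 0.74 × 984 / 12 = 60.68 mg/h

60.7 mg/h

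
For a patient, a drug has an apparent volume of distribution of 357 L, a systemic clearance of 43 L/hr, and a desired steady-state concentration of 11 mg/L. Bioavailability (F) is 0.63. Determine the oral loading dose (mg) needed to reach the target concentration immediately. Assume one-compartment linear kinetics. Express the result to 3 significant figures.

6230 mg

Loading dose depends on Vd (not clearance): it fills the distribution volume.
LD = Vd × C / F = 357.0 × 11.00 / 0.63 = 6233 mg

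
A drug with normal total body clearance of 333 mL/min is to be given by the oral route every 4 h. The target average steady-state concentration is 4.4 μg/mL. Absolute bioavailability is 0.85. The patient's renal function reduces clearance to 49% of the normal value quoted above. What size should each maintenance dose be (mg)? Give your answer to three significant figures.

203 mg

CL = 333 mL/min = 333 × 0.06 = 19.98 L/h
Patient clearance = 0.49 × 19.98 = 9.790 L/h
D = CL × Css × τ / F = 9.790 × 4.4 × 4 / 0.85 = 202.7 mg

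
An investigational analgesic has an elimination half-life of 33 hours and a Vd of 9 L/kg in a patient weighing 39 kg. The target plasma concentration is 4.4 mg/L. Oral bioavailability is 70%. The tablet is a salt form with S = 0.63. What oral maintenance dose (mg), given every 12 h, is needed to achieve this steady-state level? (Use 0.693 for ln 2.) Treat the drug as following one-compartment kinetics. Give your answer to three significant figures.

Total Vd = 9 × 39 = 351.0 L
k = 0.693/33 = 0.02100 h⁻¹, so CL = k·Vd = 0.02100 × 351.0 = 7.371 L/h
D = CL × Css × τ / F / S = 7.371 × 4.4 × 12 / 0.7 / 0.63 = 882.5 mg

883 mg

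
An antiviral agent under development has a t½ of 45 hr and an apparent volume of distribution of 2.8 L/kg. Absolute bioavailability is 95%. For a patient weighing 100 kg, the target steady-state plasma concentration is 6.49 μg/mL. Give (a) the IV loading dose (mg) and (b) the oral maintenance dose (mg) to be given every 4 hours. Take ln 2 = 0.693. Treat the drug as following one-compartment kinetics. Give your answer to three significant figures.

Total Vd = 2.8 × 100 = 280.0 L
LD = Vd × C = 280.0 × 6.49 = 1817 mg
CL = 0.693 × Vd / t½ = 0.693 × 280.0 / 45 = 4.312 L/h
D = CL × Css × τ / F = 4.312 × 6.49 × 4 / 0.95 = 117.8 mg

(a) 1820 mg; (b) 118 mg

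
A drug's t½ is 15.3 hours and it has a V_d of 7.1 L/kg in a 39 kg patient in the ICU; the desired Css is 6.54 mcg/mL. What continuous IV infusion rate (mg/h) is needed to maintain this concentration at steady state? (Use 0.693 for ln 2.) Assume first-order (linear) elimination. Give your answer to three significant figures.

Vd(total) = 39 kg × 7.1 L/kg = 276.9 L
CL = 0.693 × Vd / t½ = 0.693 × 276.9 / 15.3 = 12.54 L/h
Infusion rate = CL × Css = 12.54 × 6.54 = 82.01 mg/h

82.0 mg/h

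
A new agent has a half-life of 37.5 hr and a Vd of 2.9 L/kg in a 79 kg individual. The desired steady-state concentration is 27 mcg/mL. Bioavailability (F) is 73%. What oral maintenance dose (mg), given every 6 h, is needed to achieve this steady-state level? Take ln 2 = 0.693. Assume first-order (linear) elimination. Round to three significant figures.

940 mg

Total Vd = 2.9 × 79 = 229.1 L
CL = ln 2 · Vd / t½ = 0.693 × 229.1 / 37.5 = 4.234 L/h
D = CL × Css × τ / F = 4.234 × 27 × 6 / 0.73 = 939.6 mg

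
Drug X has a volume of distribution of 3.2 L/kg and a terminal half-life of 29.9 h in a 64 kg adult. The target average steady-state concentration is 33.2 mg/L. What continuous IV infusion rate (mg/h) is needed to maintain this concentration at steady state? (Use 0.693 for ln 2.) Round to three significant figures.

Vd = 3.2 L/kg × 64 kg = 204.8 L
CL = ln 2 · Vd / t½ = 0.693 × 204.8 / 29.9 = 4.747 L/h
Infusion rate = CL × Css = 4.747 × 33.2 = 157.6 mg/h

158 mg/h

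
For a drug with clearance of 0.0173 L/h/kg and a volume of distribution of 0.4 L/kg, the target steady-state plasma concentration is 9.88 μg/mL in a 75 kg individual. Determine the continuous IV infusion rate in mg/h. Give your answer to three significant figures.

12.8 mg/h

CL = 0.0173 L/h/kg × 75 kg = 1.298 L/h
Vd does not affect the maintenance rate; only clearance governs steady-state input.
R₀ = 1.298 × 9.88 = 12.82 mg/h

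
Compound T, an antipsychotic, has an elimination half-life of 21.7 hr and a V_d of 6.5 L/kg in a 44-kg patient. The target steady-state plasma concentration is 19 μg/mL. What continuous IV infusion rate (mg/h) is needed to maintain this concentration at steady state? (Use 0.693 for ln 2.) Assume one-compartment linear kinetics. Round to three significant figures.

Vd = 6.5 L/kg × 44 kg = 286.0 L
k = 0.693/21.7 = 0.03194 h⁻¹, so CL = k·Vd = 0.03194 × 286.0 = 9.135 L/h
Infusion rate = CL × Css = 9.135 × 19 = 173.6 mg/h

174 mg/h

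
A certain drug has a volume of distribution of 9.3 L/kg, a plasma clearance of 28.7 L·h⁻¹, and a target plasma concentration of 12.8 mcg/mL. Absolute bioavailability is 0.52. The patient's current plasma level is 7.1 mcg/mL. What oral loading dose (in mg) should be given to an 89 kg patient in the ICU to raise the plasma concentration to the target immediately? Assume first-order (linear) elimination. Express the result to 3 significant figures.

Vd(total) = 89 kg × 9.3 L/kg = 827.7 L
Concentration deficit ΔC = 12.8 − 7.1 = 5.700 mg/L
LD = Vd × ΔC / F = 827.7 × 5.700 / 0.52 = 9073 mg

9070 mg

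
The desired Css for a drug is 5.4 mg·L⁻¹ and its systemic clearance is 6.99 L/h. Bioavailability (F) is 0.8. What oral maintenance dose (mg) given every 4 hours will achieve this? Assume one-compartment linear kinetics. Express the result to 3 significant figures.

189 mg

D = CL × Css × τ / F = 6.990 × 5.4 × 4 / 0.8 = 188.7 mg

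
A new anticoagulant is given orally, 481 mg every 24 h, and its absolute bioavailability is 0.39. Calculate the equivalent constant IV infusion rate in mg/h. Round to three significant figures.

7.82 mg/h

Equivalent systemic input: infusion rate = F·D/τ.
Rate = 0.39 × 481 / 24 = 7.816 mg/h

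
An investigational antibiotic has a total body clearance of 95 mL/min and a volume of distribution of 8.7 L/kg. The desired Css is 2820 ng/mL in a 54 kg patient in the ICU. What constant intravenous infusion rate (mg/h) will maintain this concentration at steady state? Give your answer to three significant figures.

CL = 95 mL/min = 95 × 0.06 = 5.700 L/h
C = 2820 ng/mL = 2.820 mg/L
Maintenance depends on clearance, not Vd — rate in must match rate out.
Infusion rate = CL · Css = 5.700 L/h × 2.82 mg/L = 16.07 mg/h

16.1 mg/h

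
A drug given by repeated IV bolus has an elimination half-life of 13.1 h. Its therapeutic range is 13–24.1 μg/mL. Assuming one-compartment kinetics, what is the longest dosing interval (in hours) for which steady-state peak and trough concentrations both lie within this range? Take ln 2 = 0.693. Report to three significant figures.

11.7 h

k = 0.693 / t½ = 0.693 / 13.1 = 0.05290 h⁻¹
Between IV bolus doses, concentration decays as C = C₀·e^(−kτ), so C_peak/C_trough = e^(kτ).
τ_max = ln(C_peak/C_trough) / k = ln(24.1/13) / 0.05290 = 0.6173 / 0.05290 = 11.67 h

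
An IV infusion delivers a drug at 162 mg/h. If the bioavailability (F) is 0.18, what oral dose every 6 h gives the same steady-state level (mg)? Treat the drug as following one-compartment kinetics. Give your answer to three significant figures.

5400 mg

To maintain the same Css, the systemic dosing rate must be unchanged: F·D/τ = infusion rate.
D = rate × τ / F = 162 × 6 / 0.18 = 5400 mg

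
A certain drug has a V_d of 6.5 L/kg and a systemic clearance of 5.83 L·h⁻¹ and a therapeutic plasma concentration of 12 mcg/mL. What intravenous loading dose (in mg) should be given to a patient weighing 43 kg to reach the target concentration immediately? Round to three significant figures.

3350 mg

Vd = 6.5 L/kg × 43 kg = 279.5 L
LD = Vd × C = 279.5 × 12.00 = 3354 mg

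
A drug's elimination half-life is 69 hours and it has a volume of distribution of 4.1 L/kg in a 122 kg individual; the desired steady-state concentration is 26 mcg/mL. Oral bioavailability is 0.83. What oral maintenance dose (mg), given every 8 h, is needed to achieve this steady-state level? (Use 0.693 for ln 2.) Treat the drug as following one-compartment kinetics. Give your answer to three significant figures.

Vd = 4.1 L/kg × 122 kg = 500.2 L
k = 0.693/69 = 0.01004 h⁻¹, so CL = k·Vd = 0.01004 × 500.2 = 5.022 L/h
D = CL × Css × τ / F = 5.022 × 26 × 8 / 0.83 = 1259 mg

1260 mg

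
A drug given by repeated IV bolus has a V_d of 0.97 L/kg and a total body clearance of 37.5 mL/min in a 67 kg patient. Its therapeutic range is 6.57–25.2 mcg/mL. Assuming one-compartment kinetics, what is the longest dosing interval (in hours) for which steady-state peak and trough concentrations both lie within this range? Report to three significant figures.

38.8 h

Vd = 0.97 L/kg × 67 kg = 64.99 L
Convert clearance: 37.5 mL/min × 60 min/h ÷ 1000 mL/L = 2.250 L/h
k = CL / Vd = 2.250 / 64.99 = 0.03462 h⁻¹
Between IV bolus doses, concentration decays as C = C₀·e^(−kτ), so C_peak/C_trough = e^(kτ).
τ_max = ln(C_peak/C_trough) / k = ln(25.2/6.57) / 0.03462 = 1.344 / 0.03462 = 38.82 h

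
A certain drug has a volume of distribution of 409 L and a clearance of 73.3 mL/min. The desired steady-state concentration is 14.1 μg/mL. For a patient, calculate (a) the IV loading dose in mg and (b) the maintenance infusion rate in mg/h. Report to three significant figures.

(a) 5770 mg; (b) 62.0 mg/h

LD = Vd · C_target = 409.0 × 14.1 = 5767 mg
Convert clearance: 73.3 mL/min × 60 min/h ÷ 1000 mL/L = 4.398 L/h
Maintenance: replace elimination → rate = CL × Css = 4.398 × 14.1 = 62.01 mg/h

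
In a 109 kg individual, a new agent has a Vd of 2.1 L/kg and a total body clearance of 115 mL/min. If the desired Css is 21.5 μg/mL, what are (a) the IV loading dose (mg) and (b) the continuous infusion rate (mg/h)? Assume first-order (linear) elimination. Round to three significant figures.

Vd(total) = 109 kg × 2.1 L/kg = 228.9 L
Loading dose = Vd × C = 228.9 × 21.5 = 4921 mg
CL = 115 mL/min = 115 × 0.06 = 6.900 L/h
Infusion rate = 6.900 L/h × 21.5 mg/L = 148.4 mg/h

(a) 4920 mg; (b) 148 mg/h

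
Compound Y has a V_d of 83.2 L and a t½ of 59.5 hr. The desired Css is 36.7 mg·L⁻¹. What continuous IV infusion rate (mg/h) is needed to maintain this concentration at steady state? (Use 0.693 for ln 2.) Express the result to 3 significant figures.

CL = 0.693 × Vd / t½ = 0.693 × 83.20 / 59.5 = 0.9690 L/h
Infusion rate = CL × Css = 0.9690 × 36.7 = 35.56 mg/h

35.6 mg/h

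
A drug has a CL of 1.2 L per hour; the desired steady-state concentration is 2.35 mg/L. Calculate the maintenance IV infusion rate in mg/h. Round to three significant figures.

Rate = CL × Css = 1.200 × 2.35 = 2.820 mg/h

2.82 mg/h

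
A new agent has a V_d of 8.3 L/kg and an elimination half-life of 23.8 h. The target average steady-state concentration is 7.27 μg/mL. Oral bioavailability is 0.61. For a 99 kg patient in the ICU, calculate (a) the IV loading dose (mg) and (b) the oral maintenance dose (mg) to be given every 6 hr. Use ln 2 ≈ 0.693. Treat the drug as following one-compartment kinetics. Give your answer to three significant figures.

(a) 5970 mg; (b) 1710 mg

Vd(total) = 99 kg × 8.3 L/kg = 821.7 L
LD = Vd × C = 821.7 × 7.27 = 5974 mg
CL = 0.693 × Vd / t½ = 0.693 × 821.7 / 23.8 = 23.93 L/h
D = CL × Css × τ / F = 23.93 × 7.27 × 6 / 0.61 = 1711 mg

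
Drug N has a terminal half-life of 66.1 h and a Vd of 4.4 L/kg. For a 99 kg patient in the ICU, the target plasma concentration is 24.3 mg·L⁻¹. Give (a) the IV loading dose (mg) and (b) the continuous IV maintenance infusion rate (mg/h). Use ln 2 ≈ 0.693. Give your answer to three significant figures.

(a) 10600 mg; (b) 111 mg/h

Vd = 4.4 L/kg × 99 kg = 435.6 L
LD = Vd × C = 435.6 × 24.3 = 10590 mg
CL = 0.693 × Vd / t½ = 0.693 × 435.6 / 66.1 = 4.567 L/h
Infusion rate = CL × Css = 4.567 × 24.3 = 111.0 mg/h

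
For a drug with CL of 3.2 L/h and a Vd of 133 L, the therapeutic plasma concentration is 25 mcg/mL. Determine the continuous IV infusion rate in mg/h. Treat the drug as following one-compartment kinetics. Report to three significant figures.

80.0 mg/h

Maintenance depends on clearance, not Vd — rate in must match rate out.
R₀ = 3.200 × 25 = 80.00 mg/h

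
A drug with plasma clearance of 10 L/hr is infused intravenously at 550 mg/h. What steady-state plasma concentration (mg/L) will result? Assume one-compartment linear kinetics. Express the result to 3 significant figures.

55.0 mg/L

Css = rate / CL = 550 / 10.00 = 55.00 mg/L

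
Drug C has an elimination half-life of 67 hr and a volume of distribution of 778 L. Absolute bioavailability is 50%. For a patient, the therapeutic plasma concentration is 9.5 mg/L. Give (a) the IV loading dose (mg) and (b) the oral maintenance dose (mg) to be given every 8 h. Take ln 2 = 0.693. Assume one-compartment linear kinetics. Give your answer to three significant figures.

LD = Vd × C = 778.0 × 9.5 = 7391 mg
CL = 0.693 × Vd / t½ = 0.693 × 778.0 / 67 = 8.047 L/h
D = CL × Css × τ / F = 8.047 × 9.5 × 8 / 0.5 = 1223 mg

(a) 7390 mg; (b) 1220 mg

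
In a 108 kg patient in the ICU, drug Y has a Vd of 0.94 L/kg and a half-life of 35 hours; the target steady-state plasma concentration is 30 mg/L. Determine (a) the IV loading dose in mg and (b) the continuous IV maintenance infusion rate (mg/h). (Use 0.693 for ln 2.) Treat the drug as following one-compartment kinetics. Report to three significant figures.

Vd = 0.94 L/kg × 108 kg = 101.5 L
LD = Vd × C = 101.5 × 30 = 3045 mg
CL = 0.693 × Vd / t½ = 0.693 × 101.5 / 35 = 2.010 L/h
Infusion rate = CL × Css = 2.010 × 30 = 60.30 mg/h

(a) 3050 mg; (b) 60.3 mg/h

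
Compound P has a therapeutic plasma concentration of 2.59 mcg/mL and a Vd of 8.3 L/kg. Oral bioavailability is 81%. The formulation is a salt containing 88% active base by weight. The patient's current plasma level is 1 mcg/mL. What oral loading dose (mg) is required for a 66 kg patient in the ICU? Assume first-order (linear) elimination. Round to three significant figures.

Total Vd = 8.3 × 66 = 547.8 L
Concentration deficit ΔC = 2.59 − 1 = 1.590 mg/L
LD = Vd × ΔC / F / S = 547.8 × 1.590 / 0.81 / 0.88 = 1222 mg

1220 mg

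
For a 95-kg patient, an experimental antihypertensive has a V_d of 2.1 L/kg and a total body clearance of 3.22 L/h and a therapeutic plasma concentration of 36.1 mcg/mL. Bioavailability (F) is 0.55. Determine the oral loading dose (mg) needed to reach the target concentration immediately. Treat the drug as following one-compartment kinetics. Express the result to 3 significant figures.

Total Vd = 2.1 × 95 = 199.5 L
LD = Vd × C / F = 199.5 × 36.10 / 0.55 = 13090 mg

13100 mg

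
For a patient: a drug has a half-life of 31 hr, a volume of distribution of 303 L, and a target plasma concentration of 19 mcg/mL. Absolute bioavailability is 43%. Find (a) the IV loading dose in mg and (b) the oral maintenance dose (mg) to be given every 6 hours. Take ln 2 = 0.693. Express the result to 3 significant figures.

(a) 5760 mg; (b) 1800 mg

LD = Vd × C = 303.0 × 19 = 5757 mg
CL = 0.693 × Vd / t½ = 0.693 × 303.0 / 31 = 6.774 L/h
D = CL × Css × τ / F = 6.774 × 19 × 6 / 0.43 = 1796 mg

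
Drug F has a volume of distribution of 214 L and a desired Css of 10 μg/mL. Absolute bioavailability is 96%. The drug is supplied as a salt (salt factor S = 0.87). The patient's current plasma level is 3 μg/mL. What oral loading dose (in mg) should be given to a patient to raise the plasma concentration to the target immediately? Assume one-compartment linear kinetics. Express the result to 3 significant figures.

1790 mg

Concentration deficit ΔC = 10 − 3 = 7.000 mg/L
LD = Vd × ΔC / F / S = 214.0 × 7.000 / 0.96 / 0.87 = 1794 mg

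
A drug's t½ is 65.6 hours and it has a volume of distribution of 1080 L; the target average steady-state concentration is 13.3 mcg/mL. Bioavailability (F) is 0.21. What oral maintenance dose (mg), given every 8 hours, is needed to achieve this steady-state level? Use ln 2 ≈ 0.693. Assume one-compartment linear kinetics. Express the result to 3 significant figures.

5780 mg

CL = 0.693 × Vd / t½ = 0.693 × 1080 / 65.6 = 11.41 L/h
D = CL × Css × τ / F = 11.41 × 13.3 × 8 / 0.21 = 5781 mg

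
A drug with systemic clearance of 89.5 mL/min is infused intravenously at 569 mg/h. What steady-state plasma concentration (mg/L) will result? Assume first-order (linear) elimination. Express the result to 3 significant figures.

CL = 89.5 mL/min = 89.5 × 0.06 = 5.370 L/h
Css = rate / CL = 569 / 5.370 = 106.0 mg/L

106 mg/L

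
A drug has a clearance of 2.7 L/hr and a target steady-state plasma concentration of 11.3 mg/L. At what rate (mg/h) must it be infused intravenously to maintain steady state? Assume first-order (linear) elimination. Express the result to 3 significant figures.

Infusion rate = CL · Css = 2.700 L/h × 11.3 mg/L = 30.51 mg/h

30.5 mg/h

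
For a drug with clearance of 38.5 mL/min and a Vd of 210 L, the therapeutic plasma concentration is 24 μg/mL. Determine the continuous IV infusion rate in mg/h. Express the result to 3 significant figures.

Convert clearance: 38.5 mL/min × 60 min/h ÷ 1000 mL/L = 2.310 L/h
R₀ = 2.310 × 24 = 55.44 mg/h

55.4 mg/h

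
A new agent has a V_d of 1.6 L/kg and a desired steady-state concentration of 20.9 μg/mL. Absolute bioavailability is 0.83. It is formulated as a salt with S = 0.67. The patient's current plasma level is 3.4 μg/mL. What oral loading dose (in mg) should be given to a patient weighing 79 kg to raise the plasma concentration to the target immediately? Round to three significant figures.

Vd = 1.6 L/kg × 79 kg = 126.4 L
Concentration deficit ΔC = 20.9 − 3.4 = 17.50 mg/L
LD = Vd × ΔC / F / S = 126.4 × 17.50 / 0.83 / 0.67 = 3978 mg

3980 mg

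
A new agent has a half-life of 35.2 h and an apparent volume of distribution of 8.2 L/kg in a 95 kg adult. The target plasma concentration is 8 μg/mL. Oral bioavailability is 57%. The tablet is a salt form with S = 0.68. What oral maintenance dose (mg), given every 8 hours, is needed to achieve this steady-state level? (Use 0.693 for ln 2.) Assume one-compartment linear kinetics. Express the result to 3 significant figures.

2530 mg

Vd(total) = 95 kg × 8.2 L/kg = 779.0 L
CL = ln 2 · Vd / t½ = 0.693 × 779.0 / 35.2 = 15.34 L/h
D = CL × Css × τ / F / S = 15.34 × 8 × 8 / 0.57 / 0.68 = 2533 mg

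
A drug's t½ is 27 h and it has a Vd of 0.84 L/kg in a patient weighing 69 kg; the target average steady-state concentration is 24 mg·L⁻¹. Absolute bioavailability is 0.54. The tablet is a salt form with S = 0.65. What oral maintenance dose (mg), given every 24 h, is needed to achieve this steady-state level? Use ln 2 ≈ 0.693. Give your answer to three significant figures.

Vd = 0.84 L/kg × 69 kg = 57.96 L
k = 0.693/27 = 0.02567 h⁻¹, so CL = k·Vd = 0.02567 × 57.96 = 1.488 L/h
D = CL × Css × τ / F / S = 1.488 × 24 × 24 / 0.54 / 0.65 = 2442 mg

2440 mg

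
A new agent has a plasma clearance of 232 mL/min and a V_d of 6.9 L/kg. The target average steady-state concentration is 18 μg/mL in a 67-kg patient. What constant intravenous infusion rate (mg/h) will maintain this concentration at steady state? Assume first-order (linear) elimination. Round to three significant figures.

CL = 232 mL/min × 60/1000 = 13.92 L/h
R₀ = 13.92 × 18 = 250.6 mg/h

251 mg/h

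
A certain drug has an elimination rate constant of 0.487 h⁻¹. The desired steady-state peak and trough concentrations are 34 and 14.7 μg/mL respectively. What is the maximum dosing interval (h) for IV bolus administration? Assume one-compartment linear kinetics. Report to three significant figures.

1.72 h

Between IV bolus doses, concentration decays as C = C₀·e^(−kτ), so C_peak/C_trough = e^(kτ).
τ_max = ln(C_peak/C_trough) / k = ln(34/14.7) / 0.4870 = 0.8385 / 0.4870 = 1.722 h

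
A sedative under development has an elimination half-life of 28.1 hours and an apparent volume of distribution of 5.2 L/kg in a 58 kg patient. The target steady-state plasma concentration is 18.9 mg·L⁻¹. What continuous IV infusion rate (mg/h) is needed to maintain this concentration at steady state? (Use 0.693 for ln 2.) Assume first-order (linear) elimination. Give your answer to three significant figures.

Vd(total) = 58 kg × 5.2 L/kg = 301.6 L
CL = ln 2 · Vd / t½ = 0.693 × 301.6 / 28.1 = 7.438 L/h
Infusion rate = CL × Css = 7.438 × 18.9 = 140.6 mg/h

141 mg/h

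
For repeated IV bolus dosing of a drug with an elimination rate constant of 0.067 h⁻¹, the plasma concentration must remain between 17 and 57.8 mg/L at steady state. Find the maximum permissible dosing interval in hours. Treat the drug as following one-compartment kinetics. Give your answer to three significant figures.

18.3 h

Between IV bolus doses, concentration decays as C = C₀·e^(−kτ), so C_peak/C_trough = e^(kτ).
τ_max = ln(C_peak/C_trough) / k = ln(57.8/17) / 0.06700 = 1.224 / 0.06700 = 18.27 h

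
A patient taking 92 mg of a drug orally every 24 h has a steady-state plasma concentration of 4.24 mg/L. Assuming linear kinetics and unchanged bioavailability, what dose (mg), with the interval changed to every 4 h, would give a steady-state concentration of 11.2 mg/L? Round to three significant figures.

40.5 mg

For first-order elimination, Css ∝ F·D/(CL·τ); F and CL are unchanged, so Css ∝ D/τ.
D₂ = D₁ × (Css,target / Css,current) × (τ₂/τ₁) = 92 × (11.2/4.24) × (4/24) = 40.50 mg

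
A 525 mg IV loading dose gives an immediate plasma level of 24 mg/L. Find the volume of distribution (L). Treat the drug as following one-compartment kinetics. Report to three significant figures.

21.9 L

Immediately after an IV bolus, C₀ = Dose / Vd, so Vd = Dose / C₀.
Vd = 525 / 24 = 21.88 L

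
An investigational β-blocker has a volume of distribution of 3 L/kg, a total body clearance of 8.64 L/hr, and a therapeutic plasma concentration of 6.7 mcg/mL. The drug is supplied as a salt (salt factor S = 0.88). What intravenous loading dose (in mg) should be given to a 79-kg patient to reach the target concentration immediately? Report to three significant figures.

Total Vd = 3 × 79 = 237.0 L
Loading dose depends on Vd (not clearance): it fills the distribution volume.
LD = Vd × C / S = 237.0 × 6.700 / 0.88 = 1804 mg

1800 mg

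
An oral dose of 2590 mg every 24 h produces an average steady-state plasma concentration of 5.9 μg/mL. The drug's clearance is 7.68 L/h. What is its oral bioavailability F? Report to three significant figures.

0.420

F·D/τ = CL·Css at steady state → F = CL·Css·τ / D.
F = 7.68 × 5.9 × 24 / 2590 = 0.420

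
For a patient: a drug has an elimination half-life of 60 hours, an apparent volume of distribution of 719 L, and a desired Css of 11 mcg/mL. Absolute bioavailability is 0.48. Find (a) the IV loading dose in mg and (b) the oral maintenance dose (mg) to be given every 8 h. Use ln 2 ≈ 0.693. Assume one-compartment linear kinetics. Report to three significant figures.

LD = Vd × C = 719.0 × 11 = 7909 mg
CL = 0.693 × Vd / t½ = 0.693 × 719.0 / 60 = 8.304 L/h
D = CL × Css × τ / F = 8.304 × 11 × 8 / 0.48 = 1522 mg

(a) 7910 mg; (b) 1520 mg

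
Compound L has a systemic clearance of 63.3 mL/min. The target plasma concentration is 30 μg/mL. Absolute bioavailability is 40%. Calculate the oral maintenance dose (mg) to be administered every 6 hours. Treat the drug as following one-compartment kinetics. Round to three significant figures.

CL = 63.3 mL/min = 63.3 × 0.06 = 3.798 L/h
D = CL × Css × τ / F = 3.798 × 30 × 6 / 0.4 = 1709 mg

1710 mg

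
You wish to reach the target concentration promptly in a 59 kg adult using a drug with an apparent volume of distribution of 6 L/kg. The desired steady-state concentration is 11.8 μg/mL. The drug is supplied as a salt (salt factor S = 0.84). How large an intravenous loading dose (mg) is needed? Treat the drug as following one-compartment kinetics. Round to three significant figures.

4970 mg

Vd = 6 L/kg × 59 kg = 354.0 L
The loading dose fills Vd to the target concentration.
LD = Vd × C / S = 354.0 × 11.80 / 0.84 = 4973 mg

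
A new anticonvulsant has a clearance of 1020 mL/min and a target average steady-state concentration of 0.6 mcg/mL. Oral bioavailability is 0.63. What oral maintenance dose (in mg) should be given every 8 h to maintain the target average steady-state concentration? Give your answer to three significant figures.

466 mg

Convert clearance: 1020 mL/min × 60 min/h ÷ 1000 mL/L = 61.20 L/h
D = CL × Css × τ / F = 61.20 × 0.6 × 8 / 0.63 = 466.3 mg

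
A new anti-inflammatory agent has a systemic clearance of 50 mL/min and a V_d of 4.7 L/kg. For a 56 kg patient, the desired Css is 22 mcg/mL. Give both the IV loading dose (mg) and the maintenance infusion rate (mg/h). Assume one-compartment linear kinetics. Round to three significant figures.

Total Vd = 4.7 × 56 = 263.2 L
Loading: fill Vd to C_target → 263.2 L × 22 mg/L = 5790 mg
CL = 50 mL/min = 50 × 0.06 = 3.000 L/h
Infusion rate = 3.000 L/h × 22 mg/L = 66.00 mg/h

(a) 5790 mg; (b) 66.0 mg/h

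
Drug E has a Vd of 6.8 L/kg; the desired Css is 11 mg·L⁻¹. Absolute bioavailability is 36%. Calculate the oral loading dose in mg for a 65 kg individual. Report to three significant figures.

13500 mg

Vd = 6.8 L/kg × 65 kg = 442.0 L
The loading dose fills Vd to the target concentration.
LD = Vd × C / F = 442.0 × 11.00 / 0.36 = 13510 mg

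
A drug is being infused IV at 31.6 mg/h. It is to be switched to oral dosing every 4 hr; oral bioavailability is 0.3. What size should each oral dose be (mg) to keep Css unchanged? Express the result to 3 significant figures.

To maintain the same Css, the systemic dosing rate must be unchanged: F·D/τ = infusion rate.
D = rate × τ / F = 31.6 × 4 / 0.3 = 421.3 mg

421 mg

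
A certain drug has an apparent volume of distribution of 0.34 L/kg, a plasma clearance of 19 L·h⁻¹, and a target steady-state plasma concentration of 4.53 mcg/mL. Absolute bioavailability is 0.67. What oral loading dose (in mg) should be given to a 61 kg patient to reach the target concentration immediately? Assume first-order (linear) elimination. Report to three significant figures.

140 mg

Vd(total) = 61 kg × 0.34 L/kg = 20.74 L
LD = Vd × C / F = 20.74 × 4.530 / 0.67 = 140.2 mg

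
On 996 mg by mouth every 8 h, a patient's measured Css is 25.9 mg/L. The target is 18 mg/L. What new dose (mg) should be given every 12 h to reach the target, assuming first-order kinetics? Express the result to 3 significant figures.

For first-order elimination, Css ∝ F·D/(CL·τ); F and CL are unchanged, so Css ∝ D/τ.
D₂ = D₁ × (Css,target / Css,current) × (τ₂/τ₁) = 996 × (18/25.9) × (12/8) = 1038 mg

1040 mg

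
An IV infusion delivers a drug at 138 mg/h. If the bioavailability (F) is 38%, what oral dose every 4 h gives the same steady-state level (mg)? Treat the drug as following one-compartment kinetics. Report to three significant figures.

To maintain the same Css, the systemic dosing rate must be unchanged: F·D/τ = infusion rate.
D = rate × τ / F = 138 × 4 / 0.38 = 1453 mg

1450 mg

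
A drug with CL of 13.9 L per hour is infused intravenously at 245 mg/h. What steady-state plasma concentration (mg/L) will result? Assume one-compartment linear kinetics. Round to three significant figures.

17.6 mg/L

Css = rate / CL = 245 / 13.90 = 17.63 mg/L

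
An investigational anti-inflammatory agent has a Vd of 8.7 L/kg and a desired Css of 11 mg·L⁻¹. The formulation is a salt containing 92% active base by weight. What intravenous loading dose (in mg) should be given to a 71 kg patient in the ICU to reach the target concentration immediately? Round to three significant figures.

7390 mg

Vd = 8.7 L/kg × 71 kg = 617.7 L
LD = Vd × C / S = 617.7 × 11.00 / 0.92 = 7386 mg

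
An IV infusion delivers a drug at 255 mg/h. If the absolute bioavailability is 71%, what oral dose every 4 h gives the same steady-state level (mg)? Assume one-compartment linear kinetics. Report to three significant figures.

To maintain the same Css, the systemic dosing rate must be unchanged: F·D/τ = infusion rate.
D = rate × τ / F = 255 × 4 / 0.71 = 1437 mg

1440 mg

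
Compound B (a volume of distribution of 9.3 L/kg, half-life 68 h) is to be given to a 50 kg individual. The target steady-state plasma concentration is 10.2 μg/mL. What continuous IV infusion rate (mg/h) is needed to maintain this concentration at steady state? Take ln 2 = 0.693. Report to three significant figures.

48.3 mg/h

Total Vd = 9.3 × 50 = 465.0 L
CL = 0.693 × Vd / t½ = 0.693 × 465.0 / 68 = 4.739 L/h
Infusion rate = CL × Css = 4.739 × 10.2 = 48.34 mg/h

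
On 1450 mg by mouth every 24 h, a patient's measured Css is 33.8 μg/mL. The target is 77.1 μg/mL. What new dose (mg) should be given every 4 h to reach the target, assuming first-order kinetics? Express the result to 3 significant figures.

For first-order elimination, Css ∝ F·D/(CL·τ); F and CL are unchanged, so Css ∝ D/τ.
D₂ = D₁ × (Css,target / Css,current) × (τ₂/τ₁) = 1450 × (77.1/33.8) × (4/24) = 551.3 mg

551 mg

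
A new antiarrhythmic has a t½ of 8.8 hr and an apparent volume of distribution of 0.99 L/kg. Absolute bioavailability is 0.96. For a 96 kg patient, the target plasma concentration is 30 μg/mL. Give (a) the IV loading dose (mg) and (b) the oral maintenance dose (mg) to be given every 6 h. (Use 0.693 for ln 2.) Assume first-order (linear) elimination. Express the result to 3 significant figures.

(a) 2850 mg; (b) 1400 mg

Vd = 0.99 L/kg × 96 kg = 95.04 L
LD = Vd × C = 95.04 × 30 = 2851 mg
CL = 0.693 × Vd / t½ = 0.693 × 95.04 / 8.8 = 7.484 L/h
D = CL × Css × τ / F = 7.484 × 30 × 6 / 0.96 = 1403 mg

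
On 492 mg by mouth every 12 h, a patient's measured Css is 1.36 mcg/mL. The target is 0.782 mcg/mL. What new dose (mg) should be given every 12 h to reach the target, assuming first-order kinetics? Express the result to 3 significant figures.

283 mg

For first-order elimination, Css ∝ F·D/(CL·τ); F and CL are unchanged, so Css ∝ D/τ.
D₂ = D₁ × (Css,target / Css,current) = 492 × 0.782/1.36 = 282.9 mg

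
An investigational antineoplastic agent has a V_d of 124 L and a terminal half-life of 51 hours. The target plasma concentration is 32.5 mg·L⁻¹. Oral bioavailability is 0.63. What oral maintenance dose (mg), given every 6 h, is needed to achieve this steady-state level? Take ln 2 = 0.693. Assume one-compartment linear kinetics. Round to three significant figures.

522 mg

CL = ln 2 · Vd / t½ = 0.693 × 124.0 / 51 = 1.685 L/h
D = CL × Css × τ / F = 1.685 × 32.5 × 6 / 0.63 = 521.5 mg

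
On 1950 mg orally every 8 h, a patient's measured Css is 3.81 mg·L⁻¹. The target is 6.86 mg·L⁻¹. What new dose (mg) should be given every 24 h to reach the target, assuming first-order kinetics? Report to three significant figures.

For first-order elimination, Css ∝ F·D/(CL·τ); F and CL are unchanged, so Css ∝ D/τ.
D₂ = D₁ × (Css,target / Css,current) × (τ₂/τ₁) = 1950 × (6.86/3.81) × (24/8) = 10530 mg

10500 mg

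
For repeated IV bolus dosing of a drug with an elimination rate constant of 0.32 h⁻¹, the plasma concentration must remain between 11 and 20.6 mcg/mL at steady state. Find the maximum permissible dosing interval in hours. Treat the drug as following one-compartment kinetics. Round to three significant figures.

Between IV bolus doses, concentration decays as C = C₀·e^(−kτ), so C_peak/C_trough = e^(kτ).
τ_max = ln(C_peak/C_trough) / k = ln(20.6/11) / 0.3200 = 0.6274 / 0.3200 = 1.961 h

1.96 h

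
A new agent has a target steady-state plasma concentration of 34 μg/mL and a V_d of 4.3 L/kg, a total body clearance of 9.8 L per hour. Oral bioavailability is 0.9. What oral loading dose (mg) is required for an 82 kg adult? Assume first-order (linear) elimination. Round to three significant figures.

13300 mg

Total Vd = 4.3 × 82 = 352.6 L
LD = Vd × C / F = 352.6 × 34.00 / 0.9 = 13320 mg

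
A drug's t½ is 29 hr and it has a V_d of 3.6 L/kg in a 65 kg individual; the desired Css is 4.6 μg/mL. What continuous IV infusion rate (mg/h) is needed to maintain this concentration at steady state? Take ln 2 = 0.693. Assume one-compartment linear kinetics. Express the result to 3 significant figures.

Vd = 3.6 L/kg × 65 kg = 234.0 L
CL = ln 2 · Vd / t½ = 0.693 × 234.0 / 29 = 5.592 L/h
Infusion rate = CL × Css = 5.592 × 4.6 = 25.72 mg/h

25.7 mg/h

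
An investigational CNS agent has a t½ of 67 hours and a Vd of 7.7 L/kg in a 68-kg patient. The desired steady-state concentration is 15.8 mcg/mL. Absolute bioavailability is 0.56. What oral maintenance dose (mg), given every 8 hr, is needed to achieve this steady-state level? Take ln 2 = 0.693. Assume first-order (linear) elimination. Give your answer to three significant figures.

1220 mg

Vd(total) = 68 kg × 7.7 L/kg = 523.6 L
CL = 0.693 × Vd / t½ = 0.693 × 523.6 / 67 = 5.416 L/h
D = CL × Css × τ / F = 5.416 × 15.8 × 8 / 0.56 = 1222 mg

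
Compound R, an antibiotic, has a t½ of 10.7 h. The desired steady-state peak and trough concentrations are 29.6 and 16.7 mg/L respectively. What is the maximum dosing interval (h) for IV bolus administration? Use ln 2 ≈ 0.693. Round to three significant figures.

k = 0.693 / t½ = 0.693 / 10.7 = 0.06477 h⁻¹
Between IV bolus doses, concentration decays as C = C₀·e^(−kτ), so C_peak/C_trough = e^(kτ).
τ_max = ln(C_peak/C_trough) / k = ln(29.6/16.7) / 0.06477 = 0.5724 / 0.06477 = 8.837 h

8.84 h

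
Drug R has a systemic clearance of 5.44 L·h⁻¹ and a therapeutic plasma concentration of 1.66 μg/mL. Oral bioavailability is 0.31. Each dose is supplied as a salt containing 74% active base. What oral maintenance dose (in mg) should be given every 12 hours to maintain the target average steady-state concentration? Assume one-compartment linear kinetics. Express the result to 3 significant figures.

D = CL × Css × τ / F / S = 5.440 × 1.66 × 12 / 0.31 / 0.74 = 472.4 mg

472 mg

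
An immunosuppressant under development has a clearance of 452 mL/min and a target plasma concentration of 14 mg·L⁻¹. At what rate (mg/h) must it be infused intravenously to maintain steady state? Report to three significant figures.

380 mg/h

Convert clearance: 452 mL/min × 60 min/h ÷ 1000 mL/L = 27.12 L/h
At steady state, infusion rate equals elimination rate: rate in = CL × Css.
R₀ = 27.12 × 14 = 379.7 mg/h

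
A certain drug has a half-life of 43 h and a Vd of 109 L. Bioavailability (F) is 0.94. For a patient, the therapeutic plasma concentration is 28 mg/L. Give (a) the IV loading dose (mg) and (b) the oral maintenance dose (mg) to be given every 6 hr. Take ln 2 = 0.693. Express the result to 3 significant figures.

LD = Vd × C = 109.0 × 28 = 3052 mg
CL = 0.693 × Vd / t½ = 0.693 × 109.0 / 43 = 1.757 L/h
D = CL × Css × τ / F = 1.757 × 28 × 6 / 0.94 = 314.0 mg

(a) 3050 mg; (b) 314 mg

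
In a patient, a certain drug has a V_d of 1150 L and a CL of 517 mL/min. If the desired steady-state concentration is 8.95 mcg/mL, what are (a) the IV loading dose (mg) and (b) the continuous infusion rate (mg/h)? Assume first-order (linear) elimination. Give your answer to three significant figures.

(a) 10300 mg; (b) 278 mg/h

Loading: fill Vd to C_target → 1150 L × 8.95 mg/L = 10290 mg
Convert clearance: 517 mL/min × 60 min/h ÷ 1000 mL/L = 31.02 L/h
Maintenance: replace elimination → rate = CL × Css = 31.02 × 8.95 = 277.6 mg/h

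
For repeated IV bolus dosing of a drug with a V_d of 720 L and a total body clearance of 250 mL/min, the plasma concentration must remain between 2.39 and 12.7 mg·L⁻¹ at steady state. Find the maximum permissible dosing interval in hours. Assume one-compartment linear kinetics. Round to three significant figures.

CL = 250 mL/min × 60/1000 = 15.00 L/h
k = CL / Vd = 15.00 / 720.0 = 0.02083 h⁻¹
Between IV bolus doses, concentration decays as C = C₀·e^(−kτ), so C_peak/C_trough = e^(kτ).
τ_max = ln(C_peak/C_trough) / k = ln(12.7/2.39) / 0.02083 = 1.670 / 0.02083 = 80.17 h

80.2 h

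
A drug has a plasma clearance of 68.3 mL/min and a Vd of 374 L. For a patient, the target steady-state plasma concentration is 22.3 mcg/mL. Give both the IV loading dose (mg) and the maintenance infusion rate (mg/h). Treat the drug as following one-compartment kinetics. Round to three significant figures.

(a) 8340 mg; (b) 91.4 mg/h

Loading: fill Vd to C_target → 374.0 L × 22.3 mg/L = 8340 mg
Convert clearance: 68.3 mL/min × 60 min/h ÷ 1000 mL/L = 4.098 L/h
Maintenance: replace elimination → rate = CL × Css = 4.098 × 22.3 = 91.39 mg/h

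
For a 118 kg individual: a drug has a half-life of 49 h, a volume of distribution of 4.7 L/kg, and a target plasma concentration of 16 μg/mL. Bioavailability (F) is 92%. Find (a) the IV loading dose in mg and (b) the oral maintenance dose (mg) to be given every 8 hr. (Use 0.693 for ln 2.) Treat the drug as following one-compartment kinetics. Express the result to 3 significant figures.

Vd = 4.7 L/kg × 118 kg = 554.6 L
LD = Vd × C = 554.6 × 16 = 8874 mg
CL = 0.693 × Vd / t½ = 0.693 × 554.6 / 49 = 7.844 L/h
D = CL × Css × τ / F = 7.844 × 16 × 8 / 0.92 = 1091 mg

(a) 8870 mg; (b) 1090 mg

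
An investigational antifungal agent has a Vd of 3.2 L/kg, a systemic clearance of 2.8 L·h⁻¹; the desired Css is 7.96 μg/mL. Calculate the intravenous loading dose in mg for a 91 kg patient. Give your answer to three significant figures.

2320 mg

Vd = 3.2 L/kg × 91 kg = 291.2 L
Loading dose depends on Vd (not clearance): it fills the distribution volume.
LD = Vd × C = 291.2 × 7.960 = 2318 mg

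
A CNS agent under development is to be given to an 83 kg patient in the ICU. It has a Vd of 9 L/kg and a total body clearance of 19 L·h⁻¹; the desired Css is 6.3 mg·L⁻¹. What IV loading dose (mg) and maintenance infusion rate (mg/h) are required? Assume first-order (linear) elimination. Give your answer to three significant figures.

(a) 4710 mg; (b) 120 mg/h

Vd(total) = 83 kg × 9 L/kg = 747.0 L
LD = Vd · C_target = 747.0 × 6.3 = 4706 mg
Infusion rate = 19.00 L/h × 6.3 mg/L = 119.7 mg/h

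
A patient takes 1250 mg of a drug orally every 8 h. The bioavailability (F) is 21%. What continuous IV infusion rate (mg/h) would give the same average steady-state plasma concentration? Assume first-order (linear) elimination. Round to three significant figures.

Equivalent systemic input: infusion rate = F·D/τ.
Rate = 0.21 × 1250 / 8 = 32.81 mg/h

32.8 mg/h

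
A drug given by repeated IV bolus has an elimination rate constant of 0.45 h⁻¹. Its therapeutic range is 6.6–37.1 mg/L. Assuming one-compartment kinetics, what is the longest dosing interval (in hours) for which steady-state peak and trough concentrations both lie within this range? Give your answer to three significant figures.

3.84 h

Between IV bolus doses, concentration decays as C = C₀·e^(−kτ), so C_peak/C_trough = e^(kτ).
τ_max = ln(C_peak/C_trough) / k = ln(37.1/6.6) / 0.4500 = 1.727 / 0.4500 = 3.838 h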